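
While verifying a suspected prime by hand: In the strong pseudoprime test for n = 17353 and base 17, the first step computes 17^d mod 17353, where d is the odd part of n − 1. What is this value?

n − 1 = 17352 = 2^3 · 2169, so s = 3 and d = 2169.
17^2169 mod 17353 = 6740.

6740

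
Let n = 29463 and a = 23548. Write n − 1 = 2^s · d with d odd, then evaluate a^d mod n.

n − 1 = 29462 = 2^1 · 14731, so s = 1 and d = 14731.
23548^14731 mod 29463 = 6769.

6769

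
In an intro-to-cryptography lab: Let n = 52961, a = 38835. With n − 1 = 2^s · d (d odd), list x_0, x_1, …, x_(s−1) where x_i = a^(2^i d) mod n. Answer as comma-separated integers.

35014, 38968, 7232, 29317, 35381

n − 1 = 52960 = 2^5 · 1655, so s = 5 and d = 1655.
x_0 = 38835^1655 mod 52961 = 35014.
x_1 = 35014^2 mod 52961 = 38968.
x_2 = 38968^2 mod 52961 = 7232.
x_3 = 7232^2 mod 52961 = 29317.
x_4 = 29317^2 mod 52961 = 35381.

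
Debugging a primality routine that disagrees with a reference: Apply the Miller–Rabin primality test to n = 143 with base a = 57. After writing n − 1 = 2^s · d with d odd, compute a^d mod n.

112

n − 1 = 142 = 2^1 · 71, so s = 1 and d = 71.
By repeated squaring, 57^71 ≡ 112 (mod 143).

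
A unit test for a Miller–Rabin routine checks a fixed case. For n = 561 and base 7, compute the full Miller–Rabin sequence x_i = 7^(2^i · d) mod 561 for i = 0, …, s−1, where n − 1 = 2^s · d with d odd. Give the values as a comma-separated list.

241, 298, 166, 67

n − 1 = 560 = 2^4 · 35, so s = 4 and d = 35.
x_0 = 7^35 mod 561 = 241.
x_1 = 241^2 mod 561 = 298.
x_2 = 298^2 mod 561 = 166.
x_3 = 166^2 mod 561 = 67.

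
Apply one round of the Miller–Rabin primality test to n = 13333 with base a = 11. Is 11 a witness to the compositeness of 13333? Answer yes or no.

n − 1 = 13332 = 2^2 · 3333, so s = 2 and d = 3333.
By repeated squaring, 11^3333 ≡ 13332 (mod 13333).
x_0 = 11^3333 mod 13333 = 13332.
x_0 = 13332 ≡ −1, so 11 is not a witness.

no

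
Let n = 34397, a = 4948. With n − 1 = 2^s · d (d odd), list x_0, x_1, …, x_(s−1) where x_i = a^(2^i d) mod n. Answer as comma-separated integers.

n − 1 = 34396 = 2^2 · 8599, so s = 2 and d = 8599.
x_0 = 4948^8599 mod 34397 = 24590.
x_1 = 24590^2 mod 34397 = 3237.

24590, 3237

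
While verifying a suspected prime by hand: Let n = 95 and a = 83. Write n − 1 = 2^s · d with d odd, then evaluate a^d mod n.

87

n − 1 = 94 = 2^1 · 47, so s = 1 and d = 47.
83^47 mod 95 = 87.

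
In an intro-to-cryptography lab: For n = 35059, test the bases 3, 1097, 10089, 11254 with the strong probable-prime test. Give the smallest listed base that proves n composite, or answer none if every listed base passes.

n − 1 = 35058 = 2^1 · 17529, so s = 1 and d = 17529.
Base 3: x_0 = 3^17529 mod 35059 = 35058. x_0 = 35058 ≡ −1, so 3 is not a witness.
Base 1097: x_0 = 1097^17529 mod 35059 = 35058. x_0 = 35058 ≡ −1, so 1097 is not a witness.
Base 10089: x_0 = 10089^17529 mod 35059 = 35058. x_0 = 35058 ≡ −1, so 10089 is not a witness.
Base 11254: x_0 = 11254^17529 mod 35059 = 35058. x_0 = 35058 ≡ −1, so 11254 is not a witness.
No listed base is a witness for 35059.

none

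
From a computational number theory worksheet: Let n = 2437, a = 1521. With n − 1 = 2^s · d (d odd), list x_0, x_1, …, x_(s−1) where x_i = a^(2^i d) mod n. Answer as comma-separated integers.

2436, 1

n − 1 = 2436 = 2^2 · 609, so s = 2 and d = 609.
x_0 = 1521^609 mod 2437 = 2436.
x_1 = 2436^2 mod 2437 = 1.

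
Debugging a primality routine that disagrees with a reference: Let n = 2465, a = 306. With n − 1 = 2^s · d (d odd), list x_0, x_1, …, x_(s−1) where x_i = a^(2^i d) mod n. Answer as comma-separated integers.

2176, 2176, 2176, 2176, 2176

n − 1 = 2464 = 2^5 · 77, so s = 5 and d = 77.
x_0 = 306^77 mod 2465 = 2176.
x_1 = 2176^2 mod 2465 = 2176.
x_2 = 2176^2 mod 2465 = 2176.
x_3 = 2176^2 mod 2465 = 2176.
x_4 = 2176^2 mod 2465 = 2176.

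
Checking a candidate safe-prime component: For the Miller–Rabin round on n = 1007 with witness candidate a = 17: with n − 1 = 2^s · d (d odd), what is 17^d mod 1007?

n − 1 = 1006 = 2^1 · 503, so s = 1 and d = 503.
17^503 mod 1007 = 674.

674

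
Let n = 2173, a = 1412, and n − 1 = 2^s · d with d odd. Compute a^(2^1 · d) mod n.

674

n − 1 = 2172 = 2^2 · 543, so s = 2 and d = 543.
x_0 = 1412^543 mod 2173 = 1896.
x_1 = 1896^2 mod 2173 = 674.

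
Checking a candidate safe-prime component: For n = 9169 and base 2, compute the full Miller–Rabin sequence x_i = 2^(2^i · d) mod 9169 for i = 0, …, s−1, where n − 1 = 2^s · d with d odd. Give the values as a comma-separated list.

n − 1 = 9168 = 2^4 · 573, so s = 4 and d = 573.
x_0 = 2^573 mod 9169 = 8376.
x_1 = 8376^2 mod 9169 = 5357.
x_2 = 5357^2 mod 9169 = 7648.
x_3 = 7648^2 mod 9169 = 2853.

8376, 5357, 7648, 2853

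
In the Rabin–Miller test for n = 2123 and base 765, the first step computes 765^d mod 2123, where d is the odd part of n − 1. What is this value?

n − 1 = 2122 = 2^1 · 1061, so s = 1 and d = 1061.
Repeated squaring mod 2123: 765^1 ≡ 765, 765^2 ≡ 1400, 765^4 ≡ 471, 765^8 ≡ 1049, 765^16 ≡ 687, 765^32 ≡ 663, 765^64 ≡ 108, 765^128 ≡ 1049, 765^256 ≡ 687, 765^512 ≡ 663, 765^1024 ≡ 108.
1061 = 1024 + 32 + 4 + 1, so 765^1061 ≡ 108·663·471·765 ≡ 2107 (mod 2123).

2107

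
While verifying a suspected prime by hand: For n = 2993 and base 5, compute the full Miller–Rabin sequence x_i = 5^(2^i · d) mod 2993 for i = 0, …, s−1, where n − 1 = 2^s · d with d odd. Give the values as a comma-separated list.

n − 1 = 2992 = 2^4 · 187, so s = 4 and d = 187.
x_0 = 5^187 mod 2993 = 2029.
x_1 = 2029^2 mod 2993 = 1466.
x_2 = 1466^2 mod 2993 = 182.
x_3 = 182^2 mod 2993 = 201.

2029, 1466, 182, 201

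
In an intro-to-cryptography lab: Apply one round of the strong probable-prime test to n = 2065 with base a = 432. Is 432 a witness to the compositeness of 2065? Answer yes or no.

yes

n − 1 = 2064 = 2^4 · 129, so s = 4 and d = 129.
x_0 = 432^129 mod 2065 = 1532.
x_0 is neither 1 nor 2064, so continue squaring.
x_1 = 1532^2 mod 2065 = 1184.
x_2 = 1184^2 mod 2065 = 1786.
x_3 = 1786^2 mod 2065 = 1436.
Reached i = s−1 = 3 without hitting −1: 432 is a Miller–Rabin witness and 2065 is composite.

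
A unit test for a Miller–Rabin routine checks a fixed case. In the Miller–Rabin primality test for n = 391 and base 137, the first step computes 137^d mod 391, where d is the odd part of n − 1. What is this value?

n − 1 = 390 = 2^1 · 195, so s = 1 and d = 195.
137^195 mod 391 = 137.

137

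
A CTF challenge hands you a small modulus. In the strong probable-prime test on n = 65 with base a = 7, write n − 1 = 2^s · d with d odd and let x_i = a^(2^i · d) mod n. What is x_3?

n − 1 = 64 = 2^6 · 1, so s = 6 and d = 1.
x_0 = 7^1 mod 65 = 7.
x_1 = 7^2 mod 65 = 49.
x_2 = 49^2 mod 65 = 61.
x_3 = 61^2 mod 65 = 16.

16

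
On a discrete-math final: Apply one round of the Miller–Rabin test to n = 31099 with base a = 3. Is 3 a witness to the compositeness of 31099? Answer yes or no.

yes

n − 1 = 31098 = 2^1 · 15549, so s = 1 and d = 15549.
By repeated squaring, 3^15549 ≡ 8135 (mod 31099).
x_0 = 3^15549 mod 31099 = 8135.
x_0 ∉ {1, 31098} and s = 1, so 3 is a Miller–Rabin witness and 31099 is composite.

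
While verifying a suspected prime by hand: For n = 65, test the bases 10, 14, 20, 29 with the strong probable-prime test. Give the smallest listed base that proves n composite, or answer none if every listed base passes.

10

n − 1 = 64 = 2^6 · 1, so s = 6 and d = 1.
Base 10: x_0 = 10^1 mod 65 = 10. x_0 is neither 1 nor 64, so continue squaring. x_1 = 10^2 mod 65 = 35. x_2 = 35^2 mod 65 = 55. x_3 = 55^2 mod 65 = 35. x_4 = 35^2 mod 65 = 55. x_5 = 55^2 mod 65 = 35. Reached i = s−1 = 5 without hitting −1: 10 is a Miller–Rabin witness and 65 is composite.
Base 14: x_0 = 14^1 mod 65 = 14. x_0 is neither 1 nor 64, so continue squaring. x_1 = 14^2 mod 65 = 1. x_1 = 1 but x_0 ≠ ±1, a nontrivial square root of 1 — 14 is a witness and 65 is composite.
Base 20: x_0 = 20^1 mod 65 = 20. x_0 is neither 1 nor 64, so continue squaring. x_1 = 20^2 mod 65 = 10. x_2 = 10^2 mod 65 = 35. x_3 = 35^2 mod 65 = 55. x_4 = 55^2 mod 65 = 35. x_5 = 35^2 mod 65 = 55. Reached i = s−1 = 5 without hitting −1: 20 is a Miller–Rabin witness and 65 is composite.
Base 29: x_0 = 29^1 mod 65 = 29. x_0 is neither 1 nor 64, so continue squaring. x_1 = 29^2 mod 65 = 61. x_2 = 61^2 mod 65 = 16. x_3 = 16^2 mod 65 = 61. x_4 = 61^2 mod 65 = 16. x_5 = 16^2 mod 65 = 61. Reached i = s−1 = 5 without hitting −1: 29 is a Miller–Rabin witness and 65 is composite.
The smallest witness among the given bases is 10.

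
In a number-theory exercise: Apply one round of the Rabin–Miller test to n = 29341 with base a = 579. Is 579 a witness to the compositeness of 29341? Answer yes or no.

n − 1 = 29340 = 2^2 · 7335, so s = 2 and d = 7335.
x_0 = 579^7335 mod 29341 = 21910.
x_0 is neither 1 nor 29340, so continue squaring.
x_1 = 21910^2 mod 29341 = 29340.
x_1 ≡ −1, so 579 is not a witness.

no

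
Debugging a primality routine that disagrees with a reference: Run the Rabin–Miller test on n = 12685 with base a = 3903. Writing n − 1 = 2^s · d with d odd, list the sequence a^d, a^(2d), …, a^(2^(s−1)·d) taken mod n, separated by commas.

n − 1 = 12684 = 2^2 · 3171, so s = 2 and d = 3171.
x_0 = 3903^3171 mod 12685 = 9717.
x_1 = 9717^2 mod 12685 = 5634.

9717, 5634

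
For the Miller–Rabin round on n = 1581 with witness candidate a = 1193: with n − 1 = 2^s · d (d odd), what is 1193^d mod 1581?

92

n − 1 = 1580 = 2^2 · 395, so s = 2 and d = 395.
1193^395 mod 1581 = 92.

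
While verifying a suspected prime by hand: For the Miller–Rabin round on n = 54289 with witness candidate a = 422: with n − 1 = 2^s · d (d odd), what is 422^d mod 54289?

41952

n − 1 = 54288 = 2^4 · 3393, so s = 4 and d = 3393.
422^3393 mod 54289 = 41952.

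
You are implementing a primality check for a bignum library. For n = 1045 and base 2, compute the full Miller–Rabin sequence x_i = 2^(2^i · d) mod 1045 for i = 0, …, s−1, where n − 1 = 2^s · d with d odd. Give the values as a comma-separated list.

n − 1 = 1044 = 2^2 · 261, so s = 2 and d = 261.
x_0 = 2^261 mod 1045 = 607.
x_1 = 607^2 mod 1045 = 609.

607, 609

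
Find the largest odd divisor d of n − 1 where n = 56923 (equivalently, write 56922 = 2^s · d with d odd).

28461

Halving: 56922 → 28461; 28461 is odd.
So 56922 = 2^1 · 28461.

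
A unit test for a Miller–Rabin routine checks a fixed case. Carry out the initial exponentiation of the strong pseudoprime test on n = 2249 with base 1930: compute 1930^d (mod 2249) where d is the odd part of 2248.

n − 1 = 2248 = 2^3 · 281, so s = 3 and d = 281.
1930^281 mod 2249 = 418.

418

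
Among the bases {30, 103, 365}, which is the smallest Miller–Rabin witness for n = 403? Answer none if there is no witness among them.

103

n − 1 = 402 = 2^1 · 201, so s = 1 and d = 201.
Base 30: x_0 = 30^201 mod 403 = 402. x_0 = 402 ≡ −1, so 30 is not a witness.
Base 103: x_0 = 103^201 mod 403 = 64. x_0 ∉ {1, 402} and s = 1, so 103 is a Miller–Rabin witness and 403 is composite.
Base 365: x_0 = 365^201 mod 403 = 27. x_0 ∉ {1, 402} and s = 1, so 365 is a Miller–Rabin witness and 403 is composite.
The smallest witness among the given bases is 103.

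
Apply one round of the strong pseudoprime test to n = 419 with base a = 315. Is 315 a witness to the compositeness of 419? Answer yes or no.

n − 1 = 418 = 2^1 · 209, so s = 1 and d = 209.
x_0 = 315^209 mod 419 = 1.
x_0 = 1, so 315 is not a witness.

no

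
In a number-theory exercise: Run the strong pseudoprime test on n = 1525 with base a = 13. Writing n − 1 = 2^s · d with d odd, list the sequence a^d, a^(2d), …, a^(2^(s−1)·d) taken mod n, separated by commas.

1038, 794

n − 1 = 1524 = 2^2 · 381, so s = 2 and d = 381.
x_0 = 13^381 mod 1525 = 1038.
x_1 = 1038^2 mod 1525 = 794.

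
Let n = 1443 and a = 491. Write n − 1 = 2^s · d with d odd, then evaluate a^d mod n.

491

n − 1 = 1442 = 2^1 · 721, so s = 1 and d = 721.
491^721 mod 1443 = 491.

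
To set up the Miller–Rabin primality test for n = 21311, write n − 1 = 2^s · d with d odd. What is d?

Halving: 21310 → 10655; 10655 is odd.
So 21310 = 2^1 · 10655.

10655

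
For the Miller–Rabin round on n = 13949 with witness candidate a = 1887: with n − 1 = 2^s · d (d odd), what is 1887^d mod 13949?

n − 1 = 13948 = 2^2 · 3487, so s = 2 and d = 3487.
1887^3487 mod 13949 = 12062.

12062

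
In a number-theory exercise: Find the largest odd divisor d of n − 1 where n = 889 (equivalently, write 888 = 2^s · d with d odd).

Halving: 888 → 444 → 222 → 111; 111 is odd.
So 888 = 2^3 · 111.

111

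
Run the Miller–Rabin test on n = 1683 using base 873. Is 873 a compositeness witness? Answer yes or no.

yes

n − 1 = 1682 = 2^1 · 841, so s = 1 and d = 841.
x_0 = 873^841 mod 1683 = 1269.
x_0 ∉ {1, 1682} and s = 1, so 873 is a Miller–Rabin witness and 1683 is composite.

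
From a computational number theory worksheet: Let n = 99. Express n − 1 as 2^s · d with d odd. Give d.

49

Halving: 98 → 49; 49 is odd.
So 98 = 2^1 · 49.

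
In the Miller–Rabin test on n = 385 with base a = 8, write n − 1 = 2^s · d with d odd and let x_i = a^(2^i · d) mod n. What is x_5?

n − 1 = 384 = 2^7 · 3, so s = 7 and d = 3.
x_0 = 8^3 mod 385 = 127.
x_1 = 127^2 mod 385 = 344.
x_2 = 344^2 mod 385 = 141.
x_3 = 141^2 mod 385 = 246.
x_4 = 246^2 mod 385 = 71.
x_5 = 71^2 mod 385 = 36.

36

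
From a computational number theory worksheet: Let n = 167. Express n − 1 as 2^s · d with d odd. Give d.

Halving: 166 → 83; 83 is odd.
So 166 = 2^1 · 83.

83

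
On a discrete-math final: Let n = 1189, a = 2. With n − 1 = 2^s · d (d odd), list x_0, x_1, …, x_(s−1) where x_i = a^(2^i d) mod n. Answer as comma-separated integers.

282, 1050

n − 1 = 1188 = 2^2 · 297, so s = 2 and d = 297.
x_0 = 2^297 mod 1189 = 282.
x_1 = 282^2 mod 1189 = 1050.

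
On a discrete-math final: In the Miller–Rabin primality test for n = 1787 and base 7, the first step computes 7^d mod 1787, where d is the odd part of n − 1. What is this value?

n − 1 = 1786 = 2^1 · 893, so s = 1 and d = 893.
Repeated squaring mod 1787: 7^1 ≡ 7, 7^2 ≡ 49, 7^4 ≡ 614, 7^8 ≡ 1726, 7^16 ≡ 147, 7^32 ≡ 165, 7^64 ≡ 420, 7^128 ≡ 1274, 7^256 ≡ 480, 7^512 ≡ 1664.
893 = 512 + 256 + 64 + 32 + 16 + 8 + 4 + 1, so 7^893 ≡ 1664·480·420·165·147·1726·614·7 ≡ 1786 (mod 1787).

1786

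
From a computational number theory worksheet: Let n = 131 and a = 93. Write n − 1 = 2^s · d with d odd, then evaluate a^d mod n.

130

n − 1 = 130 = 2^1 · 65, so s = 1 and d = 65.
Repeated squaring mod 131: 93^1 ≡ 93, 93^2 ≡ 3, 93^4 ≡ 9, 93^8 ≡ 81, 93^16 ≡ 11, 93^32 ≡ 121, 93^64 ≡ 100.
65 = 64 + 1, so 93^65 ≡ 100·93 ≡ 130 (mod 131).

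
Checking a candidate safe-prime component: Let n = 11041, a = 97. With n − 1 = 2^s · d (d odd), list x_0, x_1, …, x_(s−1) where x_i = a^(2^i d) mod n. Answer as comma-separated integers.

n − 1 = 11040 = 2^5 · 345, so s = 5 and d = 345.
x_0 = 97^345 mod 11041 = 3232.
x_1 = 3232^2 mod 11041 = 1038.
x_2 = 1038^2 mod 11041 = 6467.
x_3 = 6467^2 mod 11041 = 9822.
x_4 = 9822^2 mod 11041 = 6467.

3232, 1038, 6467, 9822, 6467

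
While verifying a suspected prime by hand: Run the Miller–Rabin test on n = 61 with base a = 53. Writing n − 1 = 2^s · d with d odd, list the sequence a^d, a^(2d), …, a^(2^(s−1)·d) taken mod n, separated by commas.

11, 60

n − 1 = 60 = 2^2 · 15, so s = 2 and d = 15.
x_0 = 53^15 mod 61 = 11.
x_1 = 11^2 mod 61 = 60.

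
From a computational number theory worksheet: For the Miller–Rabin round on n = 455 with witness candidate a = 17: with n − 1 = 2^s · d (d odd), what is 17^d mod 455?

n − 1 = 454 = 2^1 · 227, so s = 1 and d = 227.
17^227 mod 455 = 348.

348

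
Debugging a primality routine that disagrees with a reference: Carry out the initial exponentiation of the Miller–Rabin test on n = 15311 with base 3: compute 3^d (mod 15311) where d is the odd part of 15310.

853

n − 1 = 15310 = 2^1 · 7655, so s = 1 and d = 7655.
3^7655 mod 15311 = 853.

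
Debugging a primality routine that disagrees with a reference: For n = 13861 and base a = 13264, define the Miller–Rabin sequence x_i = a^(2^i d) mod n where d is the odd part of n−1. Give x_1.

10557

n − 1 = 13860 = 2^2 · 3465, so s = 2 and d = 3465.
x_0 = 13264^3465 mod 13861 = 328.
x_1 = 328^2 mod 13861 = 10557.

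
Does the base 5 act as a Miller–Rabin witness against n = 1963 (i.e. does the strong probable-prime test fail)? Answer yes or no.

n − 1 = 1962 = 2^1 · 981, so s = 1 and d = 981.
Repeated squaring mod 1963: 5^1 ≡ 5, 5^2 ≡ 25, 5^4 ≡ 625, 5^8 ≡ 1951, 5^16 ≡ 144, 5^32 ≡ 1106, 5^64 ≡ 287, 5^128 ≡ 1886, 5^256 ≡ 40, 5^512 ≡ 1600.
981 = 512 + 256 + 128 + 64 + 16 + 4 + 1, so 5^981 ≡ 1600·40·1886·287·144·625·5 ≡ 525 (mod 1963).
x_0 = 5^981 mod 1963 = 525.
x_0 ∉ {1, 1962} and s = 1, so 5 is a Miller–Rabin witness and 1963 is composite.

yes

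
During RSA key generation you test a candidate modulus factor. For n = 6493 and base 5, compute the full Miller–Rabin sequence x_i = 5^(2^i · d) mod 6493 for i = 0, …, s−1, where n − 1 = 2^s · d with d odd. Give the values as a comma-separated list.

n − 1 = 6492 = 2^2 · 1623, so s = 2 and d = 1623.
x_0 = 5^1623 mod 6493 = 1016.
x_1 = 1016^2 mod 6493 = 6362.

1016, 6362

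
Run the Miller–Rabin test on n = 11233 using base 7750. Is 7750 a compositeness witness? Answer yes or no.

yes

n − 1 = 11232 = 2^5 · 351, so s = 5 and d = 351.
Repeated squaring mod 11233: 7750^1 ≡ 7750, 7750^2 ≡ 10882, 7750^4 ≡ 10871, 7750^8 ≡ 7481, 7750^16 ≡ 2555, 7750^32 ≡ 1652, 7750^64 ≡ 10718, 7750^128 ≡ 6866, 7750^256 ≡ 8288.
351 = 256 + 64 + 16 + 8 + 4 + 2 + 1, so 7750^351 ≡ 8288·10718·2555·7481·10871·10882·7750 ≡ 11019 (mod 11233).
x_0 = 7750^351 mod 11233 = 11019.
x_0 is neither 1 nor 11232, so continue squaring.
x_1 = 11019^2 mod 11233 = 864.
x_2 = 864^2 mod 11233 = 5118.
x_3 = 5118^2 mod 11233 = 9801.
x_4 = 9801^2 mod 11233 = 6218.
Reached i = s−1 = 4 without hitting −1: 7750 is a Miller–Rabin witness and 11233 is composite.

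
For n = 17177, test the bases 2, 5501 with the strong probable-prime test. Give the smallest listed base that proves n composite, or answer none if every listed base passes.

2

n − 1 = 17176 = 2^3 · 2147, so s = 3 and d = 2147.
Base 2: x_0 = 2^2147 mod 17177 = 1250. x_0 is neither 1 nor 17176, so continue squaring. x_1 = 1250^2 mod 17177 = 16570. x_2 = 16570^2 mod 17177 = 7732. Reached i = s−1 = 2 without hitting −1: 2 is a Miller–Rabin witness and 17177 is composite.
Base 5501: x_0 = 5501^2147 mod 17177 = 6283. x_0 is neither 1 nor 17176, so continue squaring. x_1 = 6283^2 mod 17177 = 3343. x_2 = 3343^2 mod 17177 = 10599. Reached i = s−1 = 2 without hitting −1: 5501 is a Miller–Rabin witness and 17177 is composite.
The smallest witness among the given bases is 2.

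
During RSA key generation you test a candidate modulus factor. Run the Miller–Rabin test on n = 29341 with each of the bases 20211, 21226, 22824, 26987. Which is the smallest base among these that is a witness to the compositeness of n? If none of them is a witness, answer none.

n − 1 = 29340 = 2^2 · 7335, so s = 2 and d = 7335.
Base 20211: x_0 = 20211^7335 mod 29341 = 1. x_0 = 1, so 20211 is not a witness.
Base 21226: x_0 = 21226^7335 mod 29341 = 21644. x_0 is neither 1 nor 29340, so continue squaring. x_1 = 21644^2 mod 29341 = 4330. Reached i = s−1 = 1 without hitting −1: 21226 is a Miller–Rabin witness and 29341 is composite.
Base 22824: x_0 = 22824^7335 mod 29341 = 24389. x_0 is neither 1 nor 29340, so continue squaring. x_1 = 24389^2 mod 29341 = 22569. Reached i = s−1 = 1 without hitting −1: 22824 is a Miller–Rabin witness and 29341 is composite.
Base 26987: x_0 = 26987^7335 mod 29341 = 5186. x_0 is neither 1 nor 29340, so continue squaring. x_1 = 5186^2 mod 29341 = 18240. Reached i = s−1 = 1 without hitting −1: 26987 is a Miller–Rabin witness and 29341 is composite.
The smallest witness among the given bases is 21226.

21226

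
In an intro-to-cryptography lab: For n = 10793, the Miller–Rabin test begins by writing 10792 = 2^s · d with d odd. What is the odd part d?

1349

Halving: 10792 → 5396 → 2698 → 1349; 1349 is odd.
So 10792 = 2^3 · 1349.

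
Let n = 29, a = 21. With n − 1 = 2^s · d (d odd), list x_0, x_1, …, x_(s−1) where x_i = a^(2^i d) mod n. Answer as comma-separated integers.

n − 1 = 28 = 2^2 · 7, so s = 2 and d = 7.
x_0 = 21^7 mod 29 = 12.
x_1 = 12^2 mod 29 = 28.

12, 28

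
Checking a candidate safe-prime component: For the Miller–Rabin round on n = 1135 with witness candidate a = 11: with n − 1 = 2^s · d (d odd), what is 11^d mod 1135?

n − 1 = 1134 = 2^1 · 567, so s = 1 and d = 567.
11^567 mod 1135 = 121.

121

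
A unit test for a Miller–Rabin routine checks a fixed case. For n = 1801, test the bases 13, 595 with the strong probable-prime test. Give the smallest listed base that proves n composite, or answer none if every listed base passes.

n − 1 = 1800 = 2^3 · 225, so s = 3 and d = 225.
Base 13: x_0 = 13^225 mod 1801 = 1337. x_0 is neither 1 nor 1800, so continue squaring. x_1 = 1337^2 mod 1801 = 977. x_2 = 977^2 mod 1801 = 1800. x_2 ≡ −1, so 13 is not a witness.
Base 595: x_0 = 595^225 mod 1801 = 1. x_0 = 1, so 595 is not a witness.
No listed base is a witness for 1801.

none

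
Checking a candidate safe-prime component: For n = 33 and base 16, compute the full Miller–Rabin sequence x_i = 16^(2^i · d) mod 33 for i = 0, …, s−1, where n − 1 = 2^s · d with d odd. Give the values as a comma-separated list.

16, 25, 31, 4, 16

n − 1 = 32 = 2^5 · 1, so s = 5 and d = 1.
x_0 = 16^1 mod 33 = 16.
x_1 = 16^2 mod 33 = 25.
x_2 = 25^2 mod 33 = 31.
x_3 = 31^2 mod 33 = 4.
x_4 = 4^2 mod 33 = 16.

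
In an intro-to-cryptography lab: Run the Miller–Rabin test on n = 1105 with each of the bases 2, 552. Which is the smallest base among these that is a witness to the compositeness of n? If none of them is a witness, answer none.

2

n − 1 = 1104 = 2^4 · 69, so s = 4 and d = 69.
Base 2: x_0 = 2^69 mod 1105 = 967. x_0 is neither 1 nor 1104, so continue squaring. x_1 = 967^2 mod 1105 = 259. x_2 = 259^2 mod 1105 = 781. x_3 = 781^2 mod 1105 = 1. x_3 = 1 but x_2 ≠ ±1, a nontrivial square root of 1 — 2 is a witness and 1105 is composite.
Base 552: x_0 = 552^69 mod 1105 = 1097. x_0 is neither 1 nor 1104, so continue squaring. x_1 = 1097^2 mod 1105 = 64. x_2 = 64^2 mod 1105 = 781. x_3 = 781^2 mod 1105 = 1. x_3 = 1 but x_2 ≠ ±1, a nontrivial square root of 1 — 552 is a witness and 1105 is composite.
The smallest witness among the given bases is 2.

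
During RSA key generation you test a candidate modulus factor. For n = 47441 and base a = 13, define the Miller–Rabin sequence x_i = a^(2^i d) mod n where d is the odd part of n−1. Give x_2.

47440

n − 1 = 47440 = 2^4 · 2965, so s = 4 and d = 2965.
x_0 = 13^2965 mod 47441 = 30574.
x_1 = 30574^2 mod 47441 = 39453.
x_2 = 39453^2 mod 47441 = 47440.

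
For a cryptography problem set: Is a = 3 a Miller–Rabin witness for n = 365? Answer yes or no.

n − 1 = 364 = 2^2 · 91, so s = 2 and d = 91.
x_0 = 3^91 mod 365 = 362.
x_0 is neither 1 nor 364, so continue squaring.
x_1 = 362^2 mod 365 = 9.
Reached i = s−1 = 1 without hitting −1: 3 is a Miller–Rabin witness and 365 is composite.

yes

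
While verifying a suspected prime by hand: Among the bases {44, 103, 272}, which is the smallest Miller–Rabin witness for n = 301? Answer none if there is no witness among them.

n − 1 = 300 = 2^2 · 75, so s = 2 and d = 75.
Base 44: x_0 = 44^75 mod 301 = 1. x_0 = 1, so 44 is not a witness.
Base 103: x_0 = 103^75 mod 301 = 279. x_0 is neither 1 nor 300, so continue squaring. x_1 = 279^2 mod 301 = 183. Reached i = s−1 = 1 without hitting −1: 103 is a Miller–Rabin witness and 301 is composite.
Base 272: x_0 = 272^75 mod 301 = 97. x_0 is neither 1 nor 300, so continue squaring. x_1 = 97^2 mod 301 = 78. Reached i = s−1 = 1 without hitting −1: 272 is a Miller–Rabin witness and 301 is composite.
The smallest witness among the given bases is 103.

103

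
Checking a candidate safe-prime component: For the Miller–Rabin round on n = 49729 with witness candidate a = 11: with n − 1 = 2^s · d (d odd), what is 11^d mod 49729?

n − 1 = 49728 = 2^6 · 777, so s = 6 and d = 777.
Repeated squaring mod 49729: 11^1 ≡ 11, 11^2 ≡ 121, 11^4 ≡ 14641, 11^8 ≡ 26891, 11^16 ≡ 16492, 11^32 ≡ 18163, 11^64 ≡ 42112, 11^128 ≡ 34675, 11^256 ≡ 7863, 11^512 ≡ 13622.
777 = 512 + 256 + 8 + 1, so 11^777 ≡ 13622·7863·26891·11 ≡ 13825 (mod 49729).

13825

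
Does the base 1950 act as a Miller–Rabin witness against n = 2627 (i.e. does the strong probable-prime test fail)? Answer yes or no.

n − 1 = 2626 = 2^1 · 1313, so s = 1 and d = 1313.
x_0 = 1950^1313 mod 2627 = 528.
x_0 ∉ {1, 2626} and s = 1, so 1950 is a Miller–Rabin witness and 2627 is composite.

yes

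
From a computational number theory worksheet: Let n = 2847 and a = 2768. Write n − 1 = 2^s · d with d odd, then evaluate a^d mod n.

1247

n − 1 = 2846 = 2^1 · 1423, so s = 1 and d = 1423.
2768^1423 mod 2847 = 1247.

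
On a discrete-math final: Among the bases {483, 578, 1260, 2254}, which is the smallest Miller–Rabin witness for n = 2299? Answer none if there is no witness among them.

578

n − 1 = 2298 = 2^1 · 1149, so s = 1 and d = 1149.
Base 483: x_0 = 483^1149 mod 2299 = 2298. x_0 = 2298 ≡ −1, so 483 is not a witness.
Base 578: x_0 = 578^1149 mod 2299 = 1443. x_0 ∉ {1, 2298} and s = 1, so 578 is a Miller–Rabin witness and 2299 is composite.
Base 1260: x_0 = 1260^1149 mod 2299 = 1531. x_0 ∉ {1, 2298} and s = 1, so 1260 is a Miller–Rabin witness and 2299 is composite.
Base 2254: x_0 = 2254^1149 mod 2299 = 626. x_0 ∉ {1, 2298} and s = 1, so 2254 is a Miller–Rabin witness and 2299 is composite.
The smallest witness among the given bases is 578.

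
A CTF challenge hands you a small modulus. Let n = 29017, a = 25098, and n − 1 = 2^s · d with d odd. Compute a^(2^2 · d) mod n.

29016

n − 1 = 29016 = 2^3 · 3627, so s = 3 and d = 3627.
x_0 = 25098^3627 mod 29017 = 23195.
x_1 = 23195^2 mod 29017 = 3828.
x_2 = 3828^2 mod 29017 = 29016.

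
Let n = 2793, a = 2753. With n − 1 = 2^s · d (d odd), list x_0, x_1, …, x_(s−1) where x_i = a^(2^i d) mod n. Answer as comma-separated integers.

1031, 1621, 2221

n − 1 = 2792 = 2^3 · 349, so s = 3 and d = 349.
x_0 = 2753^349 mod 2793 = 1031.
x_1 = 1031^2 mod 2793 = 1621.
x_2 = 1621^2 mod 2793 = 2221.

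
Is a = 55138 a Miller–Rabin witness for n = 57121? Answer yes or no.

no

n − 1 = 57120 = 2^5 · 1785, so s = 5 and d = 1785.
Repeated squaring mod 57121: 55138^1 ≡ 55138, 55138^2 ≡ 48061, 55138^4 ≡ 723, 55138^8 ≡ 8640, 55138^16 ≡ 49574, 55138^32 ≡ 7572, 55138^64 ≡ 42821, 55138^128 ≡ 53941, 55138^256 ≡ 1983, 55138^512 ≡ 48061, 55138^1024 ≡ 723.
1785 = 1024 + 512 + 128 + 64 + 32 + 16 + 8 + 1, so 55138^1785 ≡ 723·48061·53941·42821·7572·49574·8640·55138 ≡ 57120 (mod 57121).
x_0 = 55138^1785 mod 57121 = 57120.
x_0 = 57120 ≡ −1, so 55138 is not a witness.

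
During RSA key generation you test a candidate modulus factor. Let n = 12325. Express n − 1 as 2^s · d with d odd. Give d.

Halving: 12324 → 6162 → 3081; 3081 is odd.
So 12324 = 2^2 · 3081.

3081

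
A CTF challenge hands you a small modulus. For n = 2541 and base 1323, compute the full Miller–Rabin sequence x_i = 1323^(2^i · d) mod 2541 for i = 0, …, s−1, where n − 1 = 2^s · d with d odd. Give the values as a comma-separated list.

1827, 1596

n − 1 = 2540 = 2^2 · 635, so s = 2 and d = 635.
x_0 = 1323^635 mod 2541 = 1827.
x_1 = 1827^2 mod 2541 = 1596.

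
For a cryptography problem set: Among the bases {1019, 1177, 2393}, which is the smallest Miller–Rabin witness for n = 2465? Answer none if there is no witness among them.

none

n − 1 = 2464 = 2^5 · 77, so s = 5 and d = 77.
Base 1019: x_0 = 1019^77 mod 2465 = 2464. x_0 = 2464 ≡ −1, so 1019 is not a witness.
Base 1177: x_0 = 1177^77 mod 2465 = 1177. x_0 is neither 1 nor 2464, so continue squaring. x_1 = 1177^2 mod 2465 = 2464. x_1 ≡ −1, so 1177 is not a witness.
Base 2393: x_0 = 2393^77 mod 2465 = 1288. x_0 is neither 1 nor 2464, so continue squaring. x_1 = 1288^2 mod 2465 = 2464. x_1 ≡ −1, so 2393 is not a witness.
No listed base is a witness for 2465.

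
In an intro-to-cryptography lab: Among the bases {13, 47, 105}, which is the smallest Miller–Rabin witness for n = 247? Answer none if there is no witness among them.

13

n − 1 = 246 = 2^1 · 123, so s = 1 and d = 123.
Base 13: x_0 = 13^123 mod 247 = 65. x_0 ∉ {1, 246} and s = 1, so 13 is a Miller–Rabin witness and 247 is composite.
Base 47: x_0 = 47^123 mod 247 = 239. x_0 ∉ {1, 246} and s = 1, so 47 is a Miller–Rabin witness and 247 is composite.
Base 105: x_0 = 105^123 mod 247 = 27. x_0 ∉ {1, 246} and s = 1, so 105 is a Miller–Rabin witness and 247 is composite.
The smallest witness among the given bases is 13.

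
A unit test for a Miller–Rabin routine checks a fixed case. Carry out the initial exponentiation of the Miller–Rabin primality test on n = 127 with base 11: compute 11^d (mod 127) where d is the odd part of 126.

n − 1 = 126 = 2^1 · 63, so s = 1 and d = 63.
11^63 mod 127 = 1.

1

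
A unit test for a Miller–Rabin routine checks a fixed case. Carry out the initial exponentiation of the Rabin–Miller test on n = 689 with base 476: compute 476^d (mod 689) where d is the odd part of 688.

317

n − 1 = 688 = 2^4 · 43, so s = 4 and d = 43.
Repeated squaring mod 689: 476^1 ≡ 476, 476^2 ≡ 584, 476^4 ≡ 1, 476^8 ≡ 1, 476^16 ≡ 1, 476^32 ≡ 1.
43 = 32 + 8 + 2 + 1, so 476^43 ≡ 1·1·584·476 ≡ 317 (mod 689).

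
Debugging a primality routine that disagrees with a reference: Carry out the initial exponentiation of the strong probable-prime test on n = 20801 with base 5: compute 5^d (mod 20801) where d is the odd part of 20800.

17799

n − 1 = 20800 = 2^6 · 325, so s = 6 and d = 325.
Repeated squaring mod 20801: 5^1 ≡ 5, 5^2 ≡ 25, 5^4 ≡ 625, 5^8 ≡ 16207, 5^16 ≡ 12622, 5^32 ≡ 25, 5^64 ≡ 625, 5^128 ≡ 16207, 5^256 ≡ 12622.
325 = 256 + 64 + 4 + 1, so 5^325 ≡ 12622·625·625·5 ≡ 17799 (mod 20801).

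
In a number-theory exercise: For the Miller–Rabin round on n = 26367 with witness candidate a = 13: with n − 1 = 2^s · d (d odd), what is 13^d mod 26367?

n − 1 = 26366 = 2^1 · 13183, so s = 1 and d = 13183.
13^13183 mod 26367 = 23515.

23515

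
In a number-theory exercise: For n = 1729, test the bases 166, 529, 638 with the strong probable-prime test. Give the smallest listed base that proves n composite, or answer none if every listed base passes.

none

n − 1 = 1728 = 2^6 · 27, so s = 6 and d = 27.
Base 166: x_0 = 166^27 mod 1729 = 1728. x_0 = 1728 ≡ −1, so 166 is not a witness.
Base 529: x_0 = 529^27 mod 1729 = 1. x_0 = 1, so 529 is not a witness.
Base 638: x_0 = 638^27 mod 1729 = 1. x_0 = 1, so 638 is not a witness.
No listed base is a witness for 1729.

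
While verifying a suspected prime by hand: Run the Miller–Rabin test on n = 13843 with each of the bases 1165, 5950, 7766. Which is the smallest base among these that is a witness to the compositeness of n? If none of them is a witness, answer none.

none

n − 1 = 13842 = 2^1 · 6921, so s = 1 and d = 6921.
Base 1165: x_0 = 1165^6921 mod 13843 = 1. x_0 = 1, so 1165 is not a witness.
Base 5950: x_0 = 5950^6921 mod 13843 = 13842. x_0 = 13842 ≡ −1, so 5950 is not a witness.
Base 7766: x_0 = 7766^6921 mod 13843 = 1. x_0 = 1, so 7766 is not a witness.
No listed base is a witness for 13843.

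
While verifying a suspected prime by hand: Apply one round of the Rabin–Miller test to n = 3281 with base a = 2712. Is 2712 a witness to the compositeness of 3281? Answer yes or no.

yes

n − 1 = 3280 = 2^4 · 205, so s = 4 and d = 205.
x_0 = 2712^205 mod 3281 = 1079.
x_0 is neither 1 nor 3280, so continue squaring.
x_1 = 1079^2 mod 3281 = 2767.
x_2 = 2767^2 mod 3281 = 1716.
x_3 = 1716^2 mod 3281 = 1599.
Reached i = s−1 = 3 without hitting −1: 2712 is a Miller–Rabin witness and 3281 is composite.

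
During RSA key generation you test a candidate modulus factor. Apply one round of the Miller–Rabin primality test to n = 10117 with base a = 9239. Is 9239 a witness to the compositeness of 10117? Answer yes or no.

n − 1 = 10116 = 2^2 · 2529, so s = 2 and d = 2529.
x_0 = 9239^2529 mod 10117 = 216.
x_0 is neither 1 nor 10116, so continue squaring.
x_1 = 216^2 mod 10117 = 6188.
Reached i = s−1 = 1 without hitting −1: 9239 is a Miller–Rabin witness and 10117 is composite.

yes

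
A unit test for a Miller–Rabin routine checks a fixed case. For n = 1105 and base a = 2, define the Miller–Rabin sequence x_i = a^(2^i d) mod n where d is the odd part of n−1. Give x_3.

n − 1 = 1104 = 2^4 · 69, so s = 4 and d = 69.
x_0 = 2^69 mod 1105 = 967.
x_1 = 967^2 mod 1105 = 259.
x_2 = 259^2 mod 1105 = 781.
x_3 = 781^2 mod 1105 = 1.

1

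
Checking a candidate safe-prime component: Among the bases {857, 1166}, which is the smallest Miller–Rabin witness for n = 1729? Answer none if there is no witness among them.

n − 1 = 1728 = 2^6 · 27, so s = 6 and d = 27.
Base 857: x_0 = 857^27 mod 1729 = 1728. x_0 = 1728 ≡ −1, so 857 is not a witness.
Base 1166: x_0 = 1166^27 mod 1729 = 1. x_0 = 1, so 1166 is not a witness.
No listed base is a witness for 1729.

none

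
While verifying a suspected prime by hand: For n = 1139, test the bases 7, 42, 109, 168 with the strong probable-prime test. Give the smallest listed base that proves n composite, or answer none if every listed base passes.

n − 1 = 1138 = 2^1 · 569, so s = 1 and d = 569.
Base 7: x_0 = 7^569 mod 1139 = 214. x_0 ∉ {1, 1138} and s = 1, so 7 is a Miller–Rabin witness and 1139 is composite.
Base 42: x_0 = 42^569 mod 1139 = 110. x_0 ∉ {1, 1138} and s = 1, so 42 is a Miller–Rabin witness and 1139 is composite.
Base 109: x_0 = 109^569 mod 1139 = 1115. x_0 ∉ {1, 1138} and s = 1, so 109 is a Miller–Rabin witness and 1139 is composite.
Base 168: x_0 = 168^569 mod 1139 = 899. x_0 ∉ {1, 1138} and s = 1, so 168 is a Miller–Rabin witness and 1139 is composite.
The smallest witness among the given bases is 7.

7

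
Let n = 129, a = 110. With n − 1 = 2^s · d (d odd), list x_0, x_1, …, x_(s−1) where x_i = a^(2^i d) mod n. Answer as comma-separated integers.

110, 103, 31, 58, 10, 100, 67

n − 1 = 128 = 2^7 · 1, so s = 7 and d = 1.
x_0 = 110^1 mod 129 = 110.
x_1 = 110^2 mod 129 = 103.
x_2 = 103^2 mod 129 = 31.
x_3 = 31^2 mod 129 = 58.
x_4 = 58^2 mod 129 = 10.
x_5 = 10^2 mod 129 = 100.
x_6 = 100^2 mod 129 = 67.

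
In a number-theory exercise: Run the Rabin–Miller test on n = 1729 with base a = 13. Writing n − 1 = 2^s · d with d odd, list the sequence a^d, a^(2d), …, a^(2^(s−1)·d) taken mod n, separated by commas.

n − 1 = 1728 = 2^6 · 27, so s = 6 and d = 27.
x_0 = 13^27 mod 1729 = 1196.
x_1 = 1196^2 mod 1729 = 533.
x_2 = 533^2 mod 1729 = 533.
x_3 = 533^2 mod 1729 = 533.
x_4 = 533^2 mod 1729 = 533.
x_5 = 533^2 mod 1729 = 533.

1196, 533, 533, 533, 533, 533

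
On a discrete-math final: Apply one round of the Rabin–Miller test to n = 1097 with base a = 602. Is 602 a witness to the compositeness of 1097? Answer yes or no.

no

n − 1 = 1096 = 2^3 · 137, so s = 3 and d = 137.
x_0 = 602^137 mod 1097 = 1096.
x_0 = 1096 ≡ −1, so 602 is not a witness.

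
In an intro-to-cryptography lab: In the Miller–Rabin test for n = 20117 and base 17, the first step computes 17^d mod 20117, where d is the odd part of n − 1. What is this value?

2992

n − 1 = 20116 = 2^2 · 5029, so s = 2 and d = 5029.
Repeated squaring mod 20117: 17^1 ≡ 17, 17^2 ≡ 289, 17^4 ≡ 3053, 17^8 ≡ 6638, 17^16 ≡ 6814, 17^32 ≡ 560, 17^64 ≡ 11845, 17^128 ≡ 8067, 17^256 ≡ 18111, 17^512 ≡ 636, 17^1024 ≡ 2156, 17^2048 ≡ 1309, 17^4096 ≡ 3536.
5029 = 4096 + 512 + 256 + 128 + 32 + 4 + 1, so 17^5029 ≡ 3536·636·18111·8067·560·3053·17 ≡ 2992 (mod 20117).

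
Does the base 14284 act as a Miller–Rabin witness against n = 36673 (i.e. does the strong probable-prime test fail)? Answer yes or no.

n − 1 = 36672 = 2^6 · 573, so s = 6 and d = 573.
x_0 = 14284^573 mod 36673 = 246.
x_0 is neither 1 nor 36672, so continue squaring.
x_1 = 246^2 mod 36673 = 23843.
x_2 = 23843^2 mod 36673 = 20476.
x_3 = 20476^2 mod 36673 = 20840.
x_4 = 20840^2 mod 36673 = 23934.
x_5 = 23934^2 mod 36673 = 4096.
Reached i = s−1 = 5 without hitting −1: 14284 is a Miller–Rabin witness and 36673 is composite.

yes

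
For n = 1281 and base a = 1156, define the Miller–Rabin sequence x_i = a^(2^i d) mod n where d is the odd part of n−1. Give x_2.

n − 1 = 1280 = 2^8 · 5, so s = 8 and d = 5.
By repeated squaring, 1156^5 ≡ 1 (mod 1281).
x_0 = 1.
x_1 = 1^2 mod 1281 = 1.
x_2 = 1^2 mod 1281 = 1.

1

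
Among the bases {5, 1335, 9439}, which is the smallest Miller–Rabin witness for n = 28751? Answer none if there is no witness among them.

n − 1 = 28750 = 2^1 · 14375, so s = 1 and d = 14375.
Base 5: x_0 = 5^14375 mod 28751 = 1. x_0 = 1, so 5 is not a witness.
Base 1335: x_0 = 1335^14375 mod 28751 = 1. x_0 = 1, so 1335 is not a witness.
Base 9439: x_0 = 9439^14375 mod 28751 = 28750. x_0 = 28750 ≡ −1, so 9439 is not a witness.
No listed base is a witness for 28751.

none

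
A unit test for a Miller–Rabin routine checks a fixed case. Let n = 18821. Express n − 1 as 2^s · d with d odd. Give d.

Halving: 18820 → 9410 → 4705; 4705 is odd.
So 18820 = 2^2 · 4705.

4705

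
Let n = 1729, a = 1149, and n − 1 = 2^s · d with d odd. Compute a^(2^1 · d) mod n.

1065

n − 1 = 1728 = 2^6 · 27, so s = 6 and d = 27.
x_0 = 1149^27 mod 1729 = 1464.
x_1 = 1464^2 mod 1729 = 1065.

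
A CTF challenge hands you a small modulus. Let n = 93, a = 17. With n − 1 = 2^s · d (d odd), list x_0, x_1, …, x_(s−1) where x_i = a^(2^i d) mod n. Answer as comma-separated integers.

n − 1 = 92 = 2^2 · 23, so s = 2 and d = 23.
x_0 = 17^23 mod 93 = 44.
x_1 = 44^2 mod 93 = 76.

44, 76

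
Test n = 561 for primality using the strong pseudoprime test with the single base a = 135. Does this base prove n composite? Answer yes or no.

n − 1 = 560 = 2^4 · 35, so s = 4 and d = 35.
Repeated squaring mod 561: 135^1 ≡ 135, 135^2 ≡ 273, 135^4 ≡ 477, 135^8 ≡ 324, 135^16 ≡ 69, 135^32 ≡ 273.
35 = 32 + 2 + 1, so 135^35 ≡ 273·273·135 ≡ 441 (mod 561).
x_0 = 135^35 mod 561 = 441.
x_0 is neither 1 nor 560, so continue squaring.
x_1 = 441^2 mod 561 = 375.
x_2 = 375^2 mod 561 = 375.
x_3 = 375^2 mod 561 = 375.
Reached i = s−1 = 3 without hitting −1: 135 is a Miller–Rabin witness and 561 is composite.

yes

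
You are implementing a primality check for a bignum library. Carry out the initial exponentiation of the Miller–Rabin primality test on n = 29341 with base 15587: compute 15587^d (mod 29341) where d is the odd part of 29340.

25753

n − 1 = 29340 = 2^2 · 7335, so s = 2 and d = 7335.
Repeated squaring mod 29341: 15587^1 ≡ 15587, 15587^2 ≡ 11089, 15587^4 ≡ 27131, 15587^8 ≡ 13494, 15587^16 ≡ 27131, 15587^32 ≡ 13494, 15587^64 ≡ 27131, 15587^128 ≡ 13494, 15587^256 ≡ 27131, 15587^512 ≡ 13494, 15587^1024 ≡ 27131, 15587^2048 ≡ 13494, 15587^4096 ≡ 27131.
7335 = 4096 + 2048 + 1024 + 128 + 32 + 4 + 2 + 1, so 15587^7335 ≡ 27131·13494·27131·13494·13494·27131·11089·15587 ≡ 25753 (mod 29341).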